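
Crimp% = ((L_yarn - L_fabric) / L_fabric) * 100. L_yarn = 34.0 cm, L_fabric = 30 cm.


Formula: Crimp% = ((L_yarn - L_fabric) / L_fabric) * 100
Step 1: Extension = 34.0 - 30 = 4.0 cm
Step 2: Crimp% = (4.0 / 30) * 100
Step 3: Crimp% = 0.133333 * 100 = 13.3333% ≈ 13.3%

13.3%


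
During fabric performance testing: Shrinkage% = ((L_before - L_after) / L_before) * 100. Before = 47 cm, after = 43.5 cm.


Formula: Shrinkage% = ((L_before - L_after) / L_before) * 100
Step 1: Shrinkage = 47 - 43.5 = 3.5 cm
Step 2: Shrinkage% = (3.5 / 47) * 100
Step 3: Shrinkage% = 0.074468 * 100 = 7.4468% ≈ 7.4%

7.4%


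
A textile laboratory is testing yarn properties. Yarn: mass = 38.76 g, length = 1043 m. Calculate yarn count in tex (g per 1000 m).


Formula: Tex = (mass_g / length_m) * 1000
Substituting: Tex = (38.76 / 1043) * 1000
Intermediate: 38.76 / 1043 = 0.03716203 g/m
Tex = 0.03716203 * 1000 = 37.16 tex

37.16 tex


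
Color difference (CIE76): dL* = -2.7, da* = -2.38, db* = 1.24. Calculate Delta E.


Formula: Delta E = sqrt(dL*^2 + da*^2 + db*^2)
Step 1: dL*^2 = (-2.7)^2 = 7.29
Step 2: da*^2 = (-2.38)^2 = 5.6644
Step 3: db*^2 = 1.24^2 = 1.5376
Step 4: Sum = 7.29 + 5.6644 + 1.5376 = 14.492
Step 5: Delta E = sqrt(14.492) = 3.81

3.81 Delta E


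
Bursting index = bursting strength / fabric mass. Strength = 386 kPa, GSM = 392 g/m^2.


Formula: Bursting Index = Bursting Strength / Fabric GSM
BI = 386 kPa / 392 g/m^2
BI = 0.985 kPa/(g/m^2)

0.985 kPa/(g/m^2)


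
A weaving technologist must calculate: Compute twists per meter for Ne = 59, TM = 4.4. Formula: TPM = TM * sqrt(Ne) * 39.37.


Formula: TPM = TM * sqrt(Ne) * 39.37
Step 1: sqrt(Ne) = sqrt(59) = 7.6811
Step 2: TM * sqrt(Ne) = 4.4 * 7.6811 = 33.7968
Step 3: TPM = 33.7968 * 39.37 = 1331 twists/m

1331 twists/m


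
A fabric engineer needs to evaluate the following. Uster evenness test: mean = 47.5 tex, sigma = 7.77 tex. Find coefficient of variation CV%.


Formula: CV% = (standard deviation / mean) * 100
Step 1: Ratio = 7.77 / 47.5 = 0.163579
Step 2: CV% = 0.163579 * 100 = 16.3579% ≈ 16.4%

16.4%


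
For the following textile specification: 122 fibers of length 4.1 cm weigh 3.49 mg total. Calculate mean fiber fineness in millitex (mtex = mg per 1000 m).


Formula: fineness (mtex) = mass (mg) / total length (km) = (mass_mg / total_length_m) * 1000
Step 1: Convert fiber length: 4.1 cm = 0.041 m
Step 2: Total fiber length = 122 * 0.041 = 5.002 m
Step 3: Linear density = 3.49 mg / 5.002 m = 0.6977 mg/m
Step 4: fineness = 0.6977 * 1000 = 697.7 mtex

697.7 mtex


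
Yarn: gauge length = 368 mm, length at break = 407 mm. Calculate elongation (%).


Formula: Elongation (%) = ((L_break - L0) / L0) * 100
Step 1: Extension = 407 - 368 = 39 mm
Step 2: Elongation = (39 / 368) * 100
Step 3: Elongation = 0.105978 * 100 = 10.5978% ≈ 10.6%

10.6%


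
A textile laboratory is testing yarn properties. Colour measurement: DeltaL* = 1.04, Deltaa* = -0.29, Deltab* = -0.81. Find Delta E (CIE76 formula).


Formula: Delta E = sqrt(dL*^2 + da*^2 + db*^2)
Step 1: dL*^2 = 1.04^2 = 1.0816
Step 2: da*^2 = (-0.29)^2 = 0.0841
Step 3: db*^2 = (-0.81)^2 = 0.6561
Step 4: Sum = 1.0816 + 0.0841 + 0.6561 = 1.8218
Step 5: Delta E = sqrt(1.8218) = 1.35

1.35 Delta E


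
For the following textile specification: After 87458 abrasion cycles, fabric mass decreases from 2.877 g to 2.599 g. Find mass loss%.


Formula: Mass loss% = ((m_before - m_after) / m_before) * 100
Step 1: Mass loss = 2.877 - 2.599 = 0.278 g
Step 2: Ratio = 0.278 / 2.877 = 0.0966284
Step 3: Mass loss% = 0.0966284 * 100 = 9.66284% ≈ 9.66%

9.66%


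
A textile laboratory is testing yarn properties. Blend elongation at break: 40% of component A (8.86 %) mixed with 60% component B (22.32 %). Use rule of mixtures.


Formula: Blend property = (fraction_A * property_A) + (fraction_B * property_B)
Step 1: Contribution A = 40/100 * 8.86 % = 3.544 %
Step 2: Contribution B = 60/100 * 22.32 % = 13.392 %
Step 3: Blend elongation at break = 3.544 + 13.392 = 16.936 %

16.936 %


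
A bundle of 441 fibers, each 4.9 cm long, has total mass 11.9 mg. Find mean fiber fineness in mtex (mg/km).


Formula: fineness (mtex) = mass (mg) / total length (km) = (mass_mg / total_length_m) * 1000
Step 1: Convert fiber length: 4.9 cm = 0.049 m
Step 2: Total fiber length = 441 * 0.049 = 21.609 m
Step 3: Linear density = 11.9 mg / 21.609 m = 0.5507 mg/m
Step 4: fineness = 0.5507 * 1000 = 550.7 mtex

550.7 mtex


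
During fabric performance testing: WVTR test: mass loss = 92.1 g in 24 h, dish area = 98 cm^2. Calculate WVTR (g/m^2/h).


Formula: WVTR = mass_loss / (area * time)
Step 1: Convert area: 98 cm^2 = 0.0098 m^2
Step 2: WVTR = 92.1 g / (0.0098 m^2 * 24 h)
Step 3: WVTR = 92.1 / 0.2352 = 391.6 g/m^2/h

391.6 g/m^2/h


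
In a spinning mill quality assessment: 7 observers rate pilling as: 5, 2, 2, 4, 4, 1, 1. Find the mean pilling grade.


Formula: Mean = sum / count
Sum = 5 + 2 + 2 + 4 + 4 + 1 + 1 = 19
Mean = 19 / 7 = 2.7

2.7


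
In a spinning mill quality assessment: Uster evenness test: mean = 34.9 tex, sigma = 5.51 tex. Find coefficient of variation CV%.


Formula: CV% = (standard deviation / mean) * 100
Step 1: Ratio = 5.51 / 34.9 = 0.15788
Step 2: CV% = 0.15788 * 100 = 15.788% ≈ 15.8%

15.8%


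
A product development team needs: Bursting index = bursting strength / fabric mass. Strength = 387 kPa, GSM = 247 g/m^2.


Formula: Bursting Index = Bursting Strength / Fabric GSM
BI = 387 kPa / 247 g/m^2
BI = 1.567 kPa/(g/m^2)

1.567 kPa/(g/m^2)


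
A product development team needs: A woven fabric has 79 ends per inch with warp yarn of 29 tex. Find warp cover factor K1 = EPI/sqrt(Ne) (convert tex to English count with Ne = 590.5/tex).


Formula: K1 = EPI / sqrt(Ne), with Ne = 590.5 / tex_warp
Step 1: Ne = 590.5 / 29 = 20.362
Step 2: sqrt(Ne) = sqrt(20.362) = 4.5124
Step 3: K1 = 79 / 4.5124 = 17.5

17.5


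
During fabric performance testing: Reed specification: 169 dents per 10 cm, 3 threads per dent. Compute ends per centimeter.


Formula: EPC = (dents per 10 cm * ends per dent) / 10
Step 1: Total ends per 10 cm = 169 * 3 = 507
Step 2: EPC = 507 / 10 = 50.7 ends/cm

50.7 ends/cm


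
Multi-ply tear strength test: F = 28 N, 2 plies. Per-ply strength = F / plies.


Formula: Per-ply strength = Total force / Number of plies
Per-ply = 28 N / 2
Per-ply = 14 N

14 N


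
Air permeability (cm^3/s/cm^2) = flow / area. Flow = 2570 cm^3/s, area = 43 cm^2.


Formula: Air Permeability = Airflow / Test Area
AP = 2570 cm^3/s / 43 cm^2
AP = 59.8 cm^3/s/cm^2

59.8 cm^3/s/cm^2


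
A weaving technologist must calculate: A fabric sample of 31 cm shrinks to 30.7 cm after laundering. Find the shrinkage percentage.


Formula: Shrinkage% = ((L_before - L_after) / L_before) * 100
Step 1: Shrinkage = 31 - 30.7 = 0.3 cm
Step 2: Shrinkage% = (0.3 / 31) * 100
Step 3: Shrinkage% = 0.009677 * 100 = 0.9677% ≈ 1.0%

1.0%


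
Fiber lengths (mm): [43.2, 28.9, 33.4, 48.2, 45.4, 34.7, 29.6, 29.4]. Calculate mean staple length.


Formula: Mean = sum of lengths / count
Sum = 43.2 + 28.9 + 33.4 + 48.2 + 45.4 + 34.7 + 29.6 + 29.4
Sum = 292.8 mm
Mean = 292.8 / 8 = 36.60 mm

36.60 mm


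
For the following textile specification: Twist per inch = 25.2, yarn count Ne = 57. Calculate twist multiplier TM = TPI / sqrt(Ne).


Formula: TM = TPI / sqrt(Ne)
Step 1: sqrt(Ne) = sqrt(57) = 7.5498
Step 2: TM = 25.2 / 7.5498 = 3.34

3.34 TM


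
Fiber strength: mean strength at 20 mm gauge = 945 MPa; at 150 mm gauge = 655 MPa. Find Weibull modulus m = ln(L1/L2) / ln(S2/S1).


Formula: m = ln(L1/L2) / ln(S2/S1)
Step 1: ln(L1/L2) = ln(20/150) = -2.01490
Step 2: S2/S1 = 655/945 = 0.69312
Step 3: ln(S2/S1) = ln(0.69312) = -0.36655
Step 4: m = -2.01490 / -0.36655 = 5.50

5.50 (Weibull m)


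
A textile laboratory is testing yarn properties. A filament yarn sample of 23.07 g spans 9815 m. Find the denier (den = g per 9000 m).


Formula: den = (mass_g / length_m) * 9000
Substituting: den = (23.07 / 9815) * 9000
Intermediate: 23.07 / 9815 = 0.00235048 g/m
den = 0.00235048 * 9000 = 21.2 denier

21.2 denier


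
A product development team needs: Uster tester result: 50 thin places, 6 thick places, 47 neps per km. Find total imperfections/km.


Formula: Total = thin places + thick places + neps
Total = 50 + 6 + 47
Total = 103 imperfections/km

103 imperfections/km


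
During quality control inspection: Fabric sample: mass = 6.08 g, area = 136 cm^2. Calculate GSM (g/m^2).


Formula: GSM = mass_g / area_m2
Step 1: Convert area: 136 cm^2 = 136 / 10000 = 0.0136 m^2
Step 2: GSM = 6.08 g / 0.0136 m^2 = 447.1 g/m^2

447.1 g/m^2


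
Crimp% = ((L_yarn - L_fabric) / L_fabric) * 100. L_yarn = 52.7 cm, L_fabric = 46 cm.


Formula: Crimp% = ((L_yarn - L_fabric) / L_fabric) * 100
Step 1: Extension = 52.7 - 46 = 6.7 cm
Step 2: Crimp% = (6.7 / 46) * 100
Step 3: Crimp% = 0.145652 * 100 = 14.5652% ≈ 14.6%

14.6%


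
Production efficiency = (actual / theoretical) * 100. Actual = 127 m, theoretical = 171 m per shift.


Formula: Efficiency% = (Actual output / Theoretical output) * 100
Efficiency% = (127 / 171) * 100
Efficiency% = 0.74269 * 100 = 74.269% ≈ 74.3%

74.3%


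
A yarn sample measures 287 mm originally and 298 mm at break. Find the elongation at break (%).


Formula: Elongation (%) = ((L_break - L0) / L0) * 100
Step 1: Extension = 298 - 287 = 11 mm
Step 2: Elongation = (11 / 287) * 100
Step 3: Elongation = 0.038328 * 100 = 3.8328% ≈ 3.8%

3.8%


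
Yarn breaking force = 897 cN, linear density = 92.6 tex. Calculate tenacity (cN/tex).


Formula: Tenacity = Breaking force / Linear density
Tenacity = 897 cN / 92.6 tex
Tenacity = 9.69 cN/tex

9.69 cN/tex


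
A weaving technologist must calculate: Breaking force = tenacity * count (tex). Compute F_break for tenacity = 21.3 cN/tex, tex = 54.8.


Formula: Breaking force = Tenacity * Linear density
F = 21.3 cN/tex * 54.8 tex
F = 1167.24 cN

1167.24 cN


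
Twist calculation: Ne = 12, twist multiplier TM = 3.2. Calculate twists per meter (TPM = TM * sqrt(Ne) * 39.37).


Formula: TPM = TM * sqrt(Ne) * 39.37
Step 1: sqrt(Ne) = sqrt(12) = 3.4641
Step 2: TM * sqrt(Ne) = 3.2 * 3.4641 = 11.0851
Step 3: TPM = 11.0851 * 39.37 = 436 twists/m

436 twists/m


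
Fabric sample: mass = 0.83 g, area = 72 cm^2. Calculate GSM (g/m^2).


Formula: GSM = mass_g / area_m2
Step 1: Convert area: 72 cm^2 = 72 / 10000 = 0.0072 m^2
Step 2: GSM = 0.83 g / 0.0072 m^2 = 115.3 g/m^2

115.3 g/m^2


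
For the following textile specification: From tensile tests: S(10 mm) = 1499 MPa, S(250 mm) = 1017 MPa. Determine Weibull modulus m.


Formula: m = ln(L1/L2) / ln(S2/S1)
Step 1: ln(L1/L2) = ln(10/250) = -3.21888
Step 2: S2/S1 = 1017/1499 = 0.67845
Step 3: ln(S2/S1) = ln(0.67845) = -0.38794
Step 4: m = -3.21888 / -0.38794 = 8.30

8.30 (Weibull m)


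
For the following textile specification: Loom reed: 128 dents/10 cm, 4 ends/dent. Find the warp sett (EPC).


Formula: EPC = (dents per 10 cm * ends per dent) / 10
Step 1: Total ends per 10 cm = 128 * 4 = 512
Step 2: EPC = 512 / 10 = 51.2 ends/cm

51.2 ends/cm


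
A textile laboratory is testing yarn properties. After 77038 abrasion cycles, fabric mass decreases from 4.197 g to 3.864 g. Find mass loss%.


Formula: Mass loss% = ((m_before - m_after) / m_before) * 100
Step 1: Mass loss = 4.197 - 3.864 = 0.333 g
Step 2: Ratio = 0.333 / 4.197 = 0.0793424
Step 3: Mass loss% = 0.0793424 * 100 = 7.93424% ≈ 7.93%

7.93%


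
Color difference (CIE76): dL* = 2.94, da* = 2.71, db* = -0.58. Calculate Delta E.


Formula: Delta E = sqrt(dL*^2 + da*^2 + db*^2)
Step 1: dL*^2 = 2.94^2 = 8.6436
Step 2: da*^2 = 2.71^2 = 7.3441
Step 3: db*^2 = (-0.58)^2 = 0.3364
Step 4: Sum = 8.6436 + 7.3441 + 0.3364 = 16.3241
Step 5: Delta E = sqrt(16.3241) = 4.04

4.04 Delta E


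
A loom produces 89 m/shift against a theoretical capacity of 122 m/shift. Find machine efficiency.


Formula: Efficiency% = (Actual output / Theoretical output) * 100
Efficiency% = (89 / 122) * 100
Efficiency% = 0.729508 * 100 = 72.9508% ≈ 73.0%

73.0%


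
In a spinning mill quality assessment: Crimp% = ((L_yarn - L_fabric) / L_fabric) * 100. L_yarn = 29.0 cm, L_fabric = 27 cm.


Formula: Crimp% = ((L_yarn - L_fabric) / L_fabric) * 100
Step 1: Extension = 29.0 - 27 = 2.0 cm
Step 2: Crimp% = (2.0 / 27) * 100
Step 3: Crimp% = 0.074074 * 100 = 7.4074% ≈ 7.4%

7.4%


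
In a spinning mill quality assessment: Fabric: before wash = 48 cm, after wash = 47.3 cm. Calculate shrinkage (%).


Formula: Shrinkage% = ((L_before - L_after) / L_before) * 100
Step 1: Shrinkage = 48 - 47.3 = 0.7 cm
Step 2: Shrinkage% = (0.7 / 48) * 100
Step 3: Shrinkage% = 0.014583 * 100 = 1.4583% ≈ 1.5%

1.5%


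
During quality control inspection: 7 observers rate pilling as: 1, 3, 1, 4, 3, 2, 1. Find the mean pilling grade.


Formula: Mean = sum / count
Sum = 1 + 3 + 1 + 4 + 3 + 2 + 1 = 15
Mean = 15 / 7 = 2.1

2.1


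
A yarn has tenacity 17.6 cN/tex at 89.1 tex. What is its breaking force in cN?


Formula: Breaking force = Tenacity * Linear density
F = 17.6 cN/tex * 89.1 tex
F = 1568.16 cN

1568.16 cN


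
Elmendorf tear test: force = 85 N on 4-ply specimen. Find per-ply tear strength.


Formula: Per-ply strength = Total force / Number of plies
Per-ply = 85 N / 4
Per-ply = 21.25 N

21.25 N


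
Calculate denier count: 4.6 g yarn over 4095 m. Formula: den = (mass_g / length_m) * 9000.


Formula: den = (mass_g / length_m) * 9000
Substituting: den = (4.6 / 4095) * 9000
Intermediate: 4.6 / 4095 = 0.00112332 g/m
den = 0.00112332 * 9000 = 10.1 denier

10.1 denier


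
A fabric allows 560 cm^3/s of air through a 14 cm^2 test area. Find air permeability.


Formula: Air Permeability = Airflow / Test Area
AP = 560 cm^3/s / 14 cm^2
AP = 40.0 cm^3/s/cm^2

40.0 cm^3/s/cm^2


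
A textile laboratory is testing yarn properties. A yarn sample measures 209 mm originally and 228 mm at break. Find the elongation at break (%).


Formula: Elongation (%) = ((L_break - L0) / L0) * 100
Step 1: Extension = 228 - 209 = 19 mm
Step 2: Elongation = (19 / 209) * 100
Step 3: Elongation = 0.090909 * 100 = 9.0909% ≈ 9.1%

9.1%


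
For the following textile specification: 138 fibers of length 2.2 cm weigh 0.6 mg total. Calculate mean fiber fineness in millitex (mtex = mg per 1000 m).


Formula: fineness (mtex) = mass (mg) / total length (km) = (mass_mg / total_length_m) * 1000
Step 1: Convert fiber length: 2.2 cm = 0.022 m
Step 2: Total fiber length = 138 * 0.022 = 3.036 m
Step 3: Linear density = 0.6 mg / 3.036 m = 0.1976 mg/m
Step 4: fineness = 0.1976 * 1000 = 197.6 mtex

197.6 mtex


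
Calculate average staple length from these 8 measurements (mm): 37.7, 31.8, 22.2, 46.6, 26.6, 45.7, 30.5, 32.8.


Formula: Mean = sum of lengths / count
Sum = 37.7 + 31.8 + 22.2 + 46.6 + 26.6 + 45.7 + 30.5 + 32.8
Sum = 273.9 mm
Mean = 273.9 / 8 = 34.24 mm

34.24 mm


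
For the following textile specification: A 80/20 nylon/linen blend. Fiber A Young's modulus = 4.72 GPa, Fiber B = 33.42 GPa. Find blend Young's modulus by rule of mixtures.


Formula: Blend property = (fraction_A * property_A) + (fraction_B * property_B)
Step 1: Contribution A = 80/100 * 4.72 GPa = 3.776 GPa
Step 2: Contribution B = 20/100 * 33.42 GPa = 6.684 GPa
Step 3: Blend Young's modulus = 3.776 + 6.684 = 10.46 GPa

10.46 GPa


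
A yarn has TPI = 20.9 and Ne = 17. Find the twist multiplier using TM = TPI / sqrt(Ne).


Formula: TM = TPI / sqrt(Ne)
Step 1: sqrt(Ne) = sqrt(17) = 4.1231
Step 2: TM = 20.9 / 4.1231 = 5.07

5.07 TM


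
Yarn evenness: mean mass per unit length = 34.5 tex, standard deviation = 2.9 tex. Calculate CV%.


Formula: CV% = (standard deviation / mean) * 100
Step 1: Ratio = 2.9 / 34.5 = 0.084058
Step 2: CV% = 0.084058 * 100 = 8.4058% ≈ 8.4%

8.4%


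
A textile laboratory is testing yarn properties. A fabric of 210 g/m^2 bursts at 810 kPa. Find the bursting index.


Formula: Bursting Index = Bursting Strength / Fabric GSM
BI = 810 kPa / 210 g/m^2
BI = 3.857 kPa/(g/m^2)

3.857 kPa/(g/m^2)


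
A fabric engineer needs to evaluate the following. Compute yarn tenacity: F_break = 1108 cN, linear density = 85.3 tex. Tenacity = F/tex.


Formula: Tenacity = Breaking force / Linear density
Tenacity = 1108 cN / 85.3 tex
Tenacity = 12.99 cN/tex

12.99 cN/tex


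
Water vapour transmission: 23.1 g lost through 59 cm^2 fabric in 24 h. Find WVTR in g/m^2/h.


Formula: WVTR = mass_loss / (area * time)
Step 1: Convert area: 59 cm^2 = 0.0059 m^2
Step 2: WVTR = 23.1 g / (0.0059 m^2 * 24 h)
Step 3: WVTR = 23.1 / 0.1416 = 163.1 g/m^2/h

163.1 g/m^2/h


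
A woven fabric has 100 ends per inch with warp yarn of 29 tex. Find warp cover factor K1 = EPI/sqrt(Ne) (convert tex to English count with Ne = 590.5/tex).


Formula: K1 = EPI / sqrt(Ne), with Ne = 590.5 / tex_warp
Step 1: Ne = 590.5 / 29 = 20.362
Step 2: sqrt(Ne) = sqrt(20.362) = 4.5124
Step 3: K1 = 100 / 4.5124 = 22.2

22.2


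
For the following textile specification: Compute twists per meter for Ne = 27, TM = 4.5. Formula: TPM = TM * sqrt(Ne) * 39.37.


Formula: TPM = TM * sqrt(Ne) * 39.37
Step 1: sqrt(Ne) = sqrt(27) = 5.1962
Step 2: TM * sqrt(Ne) = 4.5 * 5.1962 = 23.3829
Step 3: TPM = 23.3829 * 39.37 = 921 twists/m

921 twists/m


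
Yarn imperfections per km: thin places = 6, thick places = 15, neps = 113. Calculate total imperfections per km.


Formula: Total = thin places + thick places + neps
Total = 6 + 15 + 113
Total = 134 imperfections/km

134 imperfections/km


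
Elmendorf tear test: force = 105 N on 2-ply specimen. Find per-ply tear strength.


Formula: Per-ply strength = Total force / Number of plies
Per-ply = 105 N / 2
Per-ply = 52.5 N

52.5 N


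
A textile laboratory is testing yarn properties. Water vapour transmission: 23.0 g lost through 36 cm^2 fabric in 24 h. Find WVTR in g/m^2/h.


Formula: WVTR = mass_loss / (area * time)
Step 1: Convert area: 36 cm^2 = 0.0036 m^2
Step 2: WVTR = 23.0 g / (0.0036 m^2 * 24 h)
Step 3: WVTR = 23.0 / 0.0864 = 266.2 g/m^2/h

266.2 g/m^2/h


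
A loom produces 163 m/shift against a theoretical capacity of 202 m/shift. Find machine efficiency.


Formula: Efficiency% = (Actual output / Theoretical output) * 100
Efficiency% = (163 / 202) * 100
Efficiency% = 0.806931 * 100 = 80.6931% ≈ 80.7%

80.7%


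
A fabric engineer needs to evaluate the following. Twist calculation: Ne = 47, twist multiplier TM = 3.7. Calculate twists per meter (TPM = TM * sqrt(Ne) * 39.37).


Formula: TPM = TM * sqrt(Ne) * 39.37
Step 1: sqrt(Ne) = sqrt(47) = 6.8557
Step 2: TM * sqrt(Ne) = 3.7 * 6.8557 = 25.3661
Step 3: TPM = 25.3661 * 39.37 = 999 twists/m

999 twists/m


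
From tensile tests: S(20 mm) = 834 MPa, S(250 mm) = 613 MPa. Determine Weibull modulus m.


Formula: m = ln(L1/L2) / ln(S2/S1)
Step 1: ln(L1/L2) = ln(20/250) = -2.52573
Step 2: S2/S1 = 613/834 = 0.73501
Step 3: ln(S2/S1) = ln(0.73501) = -0.30787
Step 4: m = -2.52573 / -0.30787 = 8.20

8.20 (Weibull m)


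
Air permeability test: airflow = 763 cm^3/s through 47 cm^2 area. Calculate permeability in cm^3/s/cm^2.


Formula: Air Permeability = Airflow / Test Area
AP = 763 cm^3/s / 47 cm^2
AP = 16.2 cm^3/s/cm^2

16.2 cm^3/s/cm^2


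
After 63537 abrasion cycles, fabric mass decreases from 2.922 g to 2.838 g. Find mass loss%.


Formula: Mass loss% = ((m_before - m_after) / m_before) * 100
Step 1: Mass loss = 2.922 - 2.838 = 0.084 g
Step 2: Ratio = 0.084 / 2.922 = 0.0287474
Step 3: Mass loss% = 0.0287474 * 100 = 2.87474% ≈ 2.87%

2.87%


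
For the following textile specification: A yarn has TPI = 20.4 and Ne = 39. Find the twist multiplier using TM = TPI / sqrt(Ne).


Formula: TM = TPI / sqrt(Ne)
Step 1: sqrt(Ne) = sqrt(39) = 6.245
Step 2: TM = 20.4 / 6.245 = 3.27

3.27 TM


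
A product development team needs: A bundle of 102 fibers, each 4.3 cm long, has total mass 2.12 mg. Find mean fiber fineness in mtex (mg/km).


Formula: fineness (mtex) = mass (mg) / total length (km) = (mass_mg / total_length_m) * 1000
Step 1: Convert fiber length: 4.3 cm = 0.043 m
Step 2: Total fiber length = 102 * 0.043 = 4.386 m
Step 3: Linear density = 2.12 mg / 4.386 m = 0.4834 mg/m
Step 4: fineness = 0.4834 * 1000 = 483.4 mtex

483.4 mtex


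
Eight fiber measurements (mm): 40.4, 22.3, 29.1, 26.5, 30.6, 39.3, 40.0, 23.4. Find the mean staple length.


Formula: Mean = sum of lengths / count
Sum = 40.4 + 22.3 + 29.1 + 26.5 + 30.6 + 39.3 + 40.0 + 23.4
Sum = 251.6 mm
Mean = 251.6 / 8 = 31.45 mm

31.45 mm


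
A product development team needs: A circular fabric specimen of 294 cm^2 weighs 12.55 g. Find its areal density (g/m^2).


Formula: GSM = mass_g / area_m2
Step 1: Convert area: 294 cm^2 = 294 / 10000 = 0.0294 m^2
Step 2: GSM = 12.55 g / 0.0294 m^2 = 426.9 g/m^2

426.9 g/m^2


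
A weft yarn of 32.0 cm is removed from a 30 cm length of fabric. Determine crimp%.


Formula: Crimp% = ((L_yarn - L_fabric) / L_fabric) * 100
Step 1: Extension = 32.0 - 30 = 2.0 cm
Step 2: Crimp% = (2.0 / 30) * 100
Step 3: Crimp% = 0.066667 * 100 = 6.6667% ≈ 6.7%

6.7%


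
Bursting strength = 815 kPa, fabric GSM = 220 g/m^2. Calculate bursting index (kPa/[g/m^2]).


Formula: Bursting Index = Bursting Strength / Fabric GSM
BI = 815 kPa / 220 g/m^2
BI = 3.705 kPa/(g/m^2)

3.705 kPa/(g/m^2)


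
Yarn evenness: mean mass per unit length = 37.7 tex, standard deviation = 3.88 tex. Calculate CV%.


Formula: CV% = (standard deviation / mean) * 100
Step 1: Ratio = 3.88 / 37.7 = 0.102918
Step 2: CV% = 0.102918 * 100 = 10.2918% ≈ 10.3%

10.3%


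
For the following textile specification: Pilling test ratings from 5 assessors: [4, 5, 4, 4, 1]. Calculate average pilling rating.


Formula: Mean = sum / count
Sum = 4 + 5 + 4 + 4 + 1 = 18
Mean = 18 / 5 = 3.6

3.6


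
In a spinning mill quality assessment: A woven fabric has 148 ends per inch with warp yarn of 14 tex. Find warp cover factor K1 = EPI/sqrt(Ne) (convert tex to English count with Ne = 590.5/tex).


Formula: K1 = EPI / sqrt(Ne), with Ne = 590.5 / tex_warp
Step 1: Ne = 590.5 / 14 = 42.179
Step 2: sqrt(Ne) = sqrt(42.179) = 6.4945
Step 3: K1 = 148 / 6.4945 = 22.8

22.8


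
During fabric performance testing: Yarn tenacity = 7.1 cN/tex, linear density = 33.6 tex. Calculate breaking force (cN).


Formula: Breaking force = Tenacity * Linear density
F = 7.1 cN/tex * 33.6 tex
F = 238.56 cN

238.56 cN


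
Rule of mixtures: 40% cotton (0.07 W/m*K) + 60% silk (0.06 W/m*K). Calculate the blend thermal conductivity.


Formula: Blend property = (fraction_A * property_A) + (fraction_B * property_B)
Step 1: Contribution A = 40/100 * 0.07 W/m*K = 0.028 W/m*K
Step 2: Contribution B = 60/100 * 0.06 W/m*K = 0.036 W/m*K
Step 3: Blend thermal conductivity = 0.028 + 0.036 = 0.064 W/m*K

0.064 W/m*K


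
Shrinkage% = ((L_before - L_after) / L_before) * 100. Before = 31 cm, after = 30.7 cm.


Formula: Shrinkage% = ((L_before - L_after) / L_before) * 100
Step 1: Shrinkage = 31 - 30.7 = 0.3 cm
Step 2: Shrinkage% = (0.3 / 31) * 100
Step 3: Shrinkage% = 0.009677 * 100 = 0.9677% ≈ 1.0%

1.0%


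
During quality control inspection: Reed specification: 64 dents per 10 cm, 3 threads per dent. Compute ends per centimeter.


Formula: EPC = (dents per 10 cm * ends per dent) / 10
Step 1: Total ends per 10 cm = 64 * 3 = 192
Step 2: EPC = 192 / 10 = 19.2 ends/cm

19.2 ends/cm


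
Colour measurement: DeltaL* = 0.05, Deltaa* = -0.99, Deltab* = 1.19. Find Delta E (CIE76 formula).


Formula: Delta E = sqrt(dL*^2 + da*^2 + db*^2)
Step 1: dL*^2 = 0.05^2 = 0.0025
Step 2: da*^2 = (-0.99)^2 = 0.9801
Step 3: db*^2 = 1.19^2 = 1.4161
Step 4: Sum = 0.0025 + 0.9801 + 1.4161 = 2.3987
Step 5: Delta E = sqrt(2.3987) = 1.55

1.55 Delta E


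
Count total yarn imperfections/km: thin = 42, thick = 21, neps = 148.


Formula: Total = thin places + thick places + neps
Total = 42 + 21 + 148
Total = 211 imperfections/km

211 imperfections/km


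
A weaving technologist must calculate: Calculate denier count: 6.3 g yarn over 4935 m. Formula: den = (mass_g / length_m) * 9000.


Formula: den = (mass_g / length_m) * 9000
Substituting: den = (6.3 / 4935) * 9000
Intermediate: 6.3 / 4935 = 0.0012766 g/m
den = 0.0012766 * 9000 = 11.5 denier

11.5 denier


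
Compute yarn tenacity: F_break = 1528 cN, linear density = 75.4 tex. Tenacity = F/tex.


Formula: Tenacity = Breaking force / Linear density
Tenacity = 1528 cN / 75.4 tex
Tenacity = 20.27 cN/tex

20.27 cN/tex


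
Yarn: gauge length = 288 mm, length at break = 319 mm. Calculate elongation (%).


Formula: Elongation (%) = ((L_break - L0) / L0) * 100
Step 1: Extension = 319 - 288 = 31 mm
Step 2: Elongation = (31 / 288) * 100
Step 3: Elongation = 0.107639 * 100 = 10.7639% ≈ 10.8%

10.8%


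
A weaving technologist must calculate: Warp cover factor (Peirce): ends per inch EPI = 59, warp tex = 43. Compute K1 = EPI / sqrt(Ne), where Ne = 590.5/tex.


Formula: K1 = EPI / sqrt(Ne), with Ne = 590.5 / tex_warp
Step 1: Ne = 590.5 / 43 = 13.733
Step 2: sqrt(Ne) = sqrt(13.733) = 3.7058
Step 3: K1 = 59 / 3.7058 = 15.9

15.9


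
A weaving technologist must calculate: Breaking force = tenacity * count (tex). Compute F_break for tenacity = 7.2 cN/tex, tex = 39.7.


Formula: Breaking force = Tenacity * Linear density
F = 7.2 cN/tex * 39.7 tex
F = 285.84 cN

285.84 cN


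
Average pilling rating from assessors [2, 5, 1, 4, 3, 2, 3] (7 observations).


Formula: Mean = sum / count
Sum = 2 + 5 + 1 + 4 + 3 + 2 + 3 = 20
Mean = 20 / 7 = 2.9

2.9


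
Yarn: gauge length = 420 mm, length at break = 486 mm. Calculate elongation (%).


Formula: Elongation (%) = ((L_break - L0) / L0) * 100
Step 1: Extension = 486 - 420 = 66 mm
Step 2: Elongation = (66 / 420) * 100
Step 3: Elongation = 0.157143 * 100 = 15.7143% ≈ 15.7%

15.7%


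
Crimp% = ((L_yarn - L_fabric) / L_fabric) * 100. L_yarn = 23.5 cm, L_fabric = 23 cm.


Formula: Crimp% = ((L_yarn - L_fabric) / L_fabric) * 100
Step 1: Extension = 23.5 - 23 = 0.5 cm
Step 2: Crimp% = (0.5 / 23) * 100
Step 3: Crimp% = 0.021739 * 100 = 2.1739% ≈ 2.2%

2.2%


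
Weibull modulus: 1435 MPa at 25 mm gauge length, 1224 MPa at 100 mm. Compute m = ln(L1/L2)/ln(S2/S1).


Formula: m = ln(L1/L2) / ln(S2/S1)
Step 1: ln(L1/L2) = ln(25/100) = -1.38629
Step 2: S2/S1 = 1224/1435 = 0.85296
Step 3: ln(S2/S1) = ln(0.85296) = -0.15904
Step 4: m = -1.38629 / -0.15904 = 8.72

8.72 (Weibull m)


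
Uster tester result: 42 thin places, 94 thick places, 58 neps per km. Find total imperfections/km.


Formula: Total = thin places + thick places + neps
Total = 42 + 94 + 58
Total = 194 imperfections/km

194 imperfections/km


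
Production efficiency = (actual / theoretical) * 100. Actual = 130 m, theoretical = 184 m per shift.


Formula: Efficiency% = (Actual output / Theoretical output) * 100
Efficiency% = (130 / 184) * 100
Efficiency% = 0.706522 * 100 = 70.6522% ≈ 70.7%

70.7%


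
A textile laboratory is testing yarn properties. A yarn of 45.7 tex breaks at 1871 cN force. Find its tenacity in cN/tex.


Formula: Tenacity = Breaking force / Linear density
Tenacity = 1871 cN / 45.7 tex
Tenacity = 40.94 cN/tex

40.94 cN/tex


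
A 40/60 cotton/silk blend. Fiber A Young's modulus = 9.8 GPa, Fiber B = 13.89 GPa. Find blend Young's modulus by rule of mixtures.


Formula: Blend property = (fraction_A * property_A) + (fraction_B * property_B)
Step 1: Contribution A = 40/100 * 9.8 GPa = 3.92 GPa
Step 2: Contribution B = 60/100 * 13.89 GPa = 8.334 GPa
Step 3: Blend Young's modulus = 3.92 + 8.334 = 12.254 GPa

12.254 GPa


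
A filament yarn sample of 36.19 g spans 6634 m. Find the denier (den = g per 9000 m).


Formula: den = (mass_g / length_m) * 9000
Substituting: den = (36.19 / 6634) * 9000
Intermediate: 36.19 / 6634 = 0.00545523 g/m
den = 0.00545523 * 9000 = 49.1 denier

49.1 denier


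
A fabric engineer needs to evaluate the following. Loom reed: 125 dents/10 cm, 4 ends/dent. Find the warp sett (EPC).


Formula: EPC = (dents per 10 cm * ends per dent) / 10
Step 1: Total ends per 10 cm = 125 * 4 = 500
Step 2: EPC = 500 / 10 = 50.0 ends/cm

50.0 ends/cm


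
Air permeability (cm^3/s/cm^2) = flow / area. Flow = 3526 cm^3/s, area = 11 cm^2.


Formula: Air Permeability = Airflow / Test Area
AP = 3526 cm^3/s / 11 cm^2
AP = 320.5 cm^3/s/cm^2

320.5 cm^3/s/cm^2


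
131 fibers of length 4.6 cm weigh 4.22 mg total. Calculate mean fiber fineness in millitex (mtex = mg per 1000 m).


Formula: fineness (mtex) = mass (mg) / total length (km) = (mass_mg / total_length_m) * 1000
Step 1: Convert fiber length: 4.6 cm = 0.046 m
Step 2: Total fiber length = 131 * 0.046 = 6.026 m
Step 3: Linear density = 4.22 mg / 6.026 m = 0.7003 mg/m
Step 4: fineness = 0.7003 * 1000 = 700.3 mtex

700.3 mtex


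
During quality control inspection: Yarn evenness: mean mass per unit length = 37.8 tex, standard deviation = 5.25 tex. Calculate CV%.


Formula: CV% = (standard deviation / mean) * 100
Step 1: Ratio = 5.25 / 37.8 = 0.138889
Step 2: CV% = 0.138889 * 100 = 13.8889% ≈ 13.9%

13.9%


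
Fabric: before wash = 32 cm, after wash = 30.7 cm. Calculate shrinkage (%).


Formula: Shrinkage% = ((L_before - L_after) / L_before) * 100
Step 1: Shrinkage = 32 - 30.7 = 1.3 cm
Step 2: Shrinkage% = (1.3 / 32) * 100
Step 3: Shrinkage% = 0.040625 * 100 = 4.0625% ≈ 4.1%

4.1%


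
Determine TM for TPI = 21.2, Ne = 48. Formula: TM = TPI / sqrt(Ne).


Formula: TM = TPI / sqrt(Ne)
Step 1: sqrt(Ne) = sqrt(48) = 6.9282
Step 2: TM = 21.2 / 6.9282 = 3.06

3.06 TM


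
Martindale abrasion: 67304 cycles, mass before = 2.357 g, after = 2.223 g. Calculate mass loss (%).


Formula: Mass loss% = ((m_before - m_after) / m_before) * 100
Step 1: Mass loss = 2.357 - 2.223 = 0.134 g
Step 2: Ratio = 0.134 / 2.357 = 0.0568519
Step 3: Mass loss% = 0.0568519 * 100 = 5.68519% ≈ 5.69%

5.69%


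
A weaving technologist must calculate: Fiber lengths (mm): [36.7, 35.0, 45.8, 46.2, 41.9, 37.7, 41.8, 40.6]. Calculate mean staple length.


Formula: Mean = sum of lengths / count
Sum = 36.7 + 35.0 + 45.8 + 46.2 + 41.9 + 37.7 + 41.8 + 40.6
Sum = 325.7 mm
Mean = 325.7 / 8 = 40.71 mm

40.71 mm


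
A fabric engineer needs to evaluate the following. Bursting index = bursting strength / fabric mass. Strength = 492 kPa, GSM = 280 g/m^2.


Formula: Bursting Index = Bursting Strength / Fabric GSM
BI = 492 kPa / 280 g/m^2
BI = 1.757 kPa/(g/m^2)

1.757 kPa/(g/m^2)


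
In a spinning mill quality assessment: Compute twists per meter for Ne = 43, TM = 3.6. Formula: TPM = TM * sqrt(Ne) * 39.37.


Formula: TPM = TM * sqrt(Ne) * 39.37
Step 1: sqrt(Ne) = sqrt(43) = 6.5574
Step 2: TM * sqrt(Ne) = 3.6 * 6.5574 = 23.6066
Step 3: TPM = 23.6066 * 39.37 = 929 twists/m

929 twists/m


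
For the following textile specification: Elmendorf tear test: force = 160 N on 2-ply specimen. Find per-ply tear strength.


Formula: Per-ply strength = Total force / Number of plies
Per-ply = 160 N / 2
Per-ply = 80 N

80 N


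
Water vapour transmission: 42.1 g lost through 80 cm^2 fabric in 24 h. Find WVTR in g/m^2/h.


Formula: WVTR = mass_loss / (area * time)
Step 1: Convert area: 80 cm^2 = 0.008 m^2
Step 2: WVTR = 42.1 g / (0.008 m^2 * 24 h)
Step 3: WVTR = 42.1 / 0.192 = 219.3 g/m^2/h

219.3 g/m^2/h


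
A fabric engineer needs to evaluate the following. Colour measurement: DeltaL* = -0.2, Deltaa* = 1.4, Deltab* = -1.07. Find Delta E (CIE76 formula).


Formula: Delta E = sqrt(dL*^2 + da*^2 + db*^2)
Step 1: dL*^2 = (-0.2)^2 = 0.04
Step 2: da*^2 = 1.4^2 = 1.96
Step 3: db*^2 = (-1.07)^2 = 1.1449
Step 4: Sum = 0.04 + 1.96 + 1.1449 = 3.1449
Step 5: Delta E = sqrt(3.1449) = 1.77

1.77 Delta E


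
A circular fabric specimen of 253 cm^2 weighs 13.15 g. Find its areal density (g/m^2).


Formula: GSM = mass_g / area_m2
Step 1: Convert area: 253 cm^2 = 253 / 10000 = 0.0253 m^2
Step 2: GSM = 13.15 g / 0.0253 m^2 = 519.8 g/m^2

519.8 g/m^2


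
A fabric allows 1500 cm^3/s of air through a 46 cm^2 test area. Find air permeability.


Formula: Air Permeability = Airflow / Test Area
AP = 1500 cm^3/s / 46 cm^2
AP = 32.6 cm^3/s/cm^2

32.6 cm^3/s/cm^2


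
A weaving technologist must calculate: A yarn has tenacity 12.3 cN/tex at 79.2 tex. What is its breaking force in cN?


Formula: Breaking force = Tenacity * Linear density
F = 12.3 cN/tex * 79.2 tex
F = 974.16 cN

974.16 cN


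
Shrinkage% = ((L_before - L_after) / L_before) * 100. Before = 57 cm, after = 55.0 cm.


Formula: Shrinkage% = ((L_before - L_after) / L_before) * 100
Step 1: Shrinkage = 57 - 55.0 = 2.0 cm
Step 2: Shrinkage% = (2.0 / 57) * 100
Step 3: Shrinkage% = 0.035088 * 100 = 3.5088% ≈ 3.5%

3.5%


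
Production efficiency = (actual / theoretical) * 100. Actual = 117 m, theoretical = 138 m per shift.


Formula: Efficiency% = (Actual output / Theoretical output) * 100
Efficiency% = (117 / 138) * 100
Efficiency% = 0.847826 * 100 = 84.7826% ≈ 84.8%

84.8%


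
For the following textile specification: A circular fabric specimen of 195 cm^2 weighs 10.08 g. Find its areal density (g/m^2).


Formula: GSM = mass_g / area_m2
Step 1: Convert area: 195 cm^2 = 195 / 10000 = 0.0195 m^2
Step 2: GSM = 10.08 g / 0.0195 m^2 = 516.9 g/m^2

516.9 g/m^2


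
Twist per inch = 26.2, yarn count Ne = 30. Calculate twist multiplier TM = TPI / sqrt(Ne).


Formula: TM = TPI / sqrt(Ne)
Step 1: sqrt(Ne) = sqrt(30) = 5.4772
Step 2: TM = 26.2 / 5.4772 = 4.78

4.78 TM


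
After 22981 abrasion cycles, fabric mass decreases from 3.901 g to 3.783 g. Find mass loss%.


Formula: Mass loss% = ((m_before - m_after) / m_before) * 100
Step 1: Mass loss = 3.901 - 3.783 = 0.118 g
Step 2: Ratio = 0.118 / 3.901 = 0.0302487
Step 3: Mass loss% = 0.0302487 * 100 = 3.02487% ≈ 3.02%

3.02%


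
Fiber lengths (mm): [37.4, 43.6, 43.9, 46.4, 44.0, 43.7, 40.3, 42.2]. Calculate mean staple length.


Formula: Mean = sum of lengths / count
Sum = 37.4 + 43.6 + 43.9 + 46.4 + 44.0 + 43.7 + 40.3 + 42.2
Sum = 341.5 mm
Mean = 341.5 / 8 = 42.69 mm

42.69 mm


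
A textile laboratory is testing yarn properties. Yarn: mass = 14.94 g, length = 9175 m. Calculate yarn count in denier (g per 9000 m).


Formula: den = (mass_g / length_m) * 9000
Substituting: den = (14.94 / 9175) * 9000
Intermediate: 14.94 / 9175 = 0.00162834 g/m
den = 0.00162834 * 9000 = 14.7 denier

14.7 denier


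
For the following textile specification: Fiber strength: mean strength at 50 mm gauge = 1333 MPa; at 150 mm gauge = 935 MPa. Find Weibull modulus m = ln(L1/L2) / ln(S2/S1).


Formula: m = ln(L1/L2) / ln(S2/S1)
Step 1: ln(L1/L2) = ln(50/150) = -1.09861
Step 2: S2/S1 = 935/1333 = 0.70143
Step 3: ln(S2/S1) = ln(0.70143) = -0.35463
Step 4: m = -1.09861 / -0.35463 = 3.10

3.10 (Weibull m)


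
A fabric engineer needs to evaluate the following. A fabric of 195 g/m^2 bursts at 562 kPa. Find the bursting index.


Formula: Bursting Index = Bursting Strength / Fabric GSM
BI = 562 kPa / 195 g/m^2
BI = 2.882 kPa/(g/m^2)

2.882 kPa/(g/m^2)


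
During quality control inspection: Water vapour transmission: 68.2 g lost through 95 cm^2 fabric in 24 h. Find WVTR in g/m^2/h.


Formula: WVTR = mass_loss / (area * time)
Step 1: Convert area: 95 cm^2 = 0.0095 m^2
Step 2: WVTR = 68.2 g / (0.0095 m^2 * 24 h)
Step 3: WVTR = 68.2 / 0.228 = 299.1 g/m^2/h

299.1 g/m^2/h


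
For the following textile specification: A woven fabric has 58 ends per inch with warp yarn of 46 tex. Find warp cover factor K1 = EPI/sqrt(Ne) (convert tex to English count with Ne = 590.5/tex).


Formula: K1 = EPI / sqrt(Ne), with Ne = 590.5 / tex_warp
Step 1: Ne = 590.5 / 46 = 12.837
Step 2: sqrt(Ne) = sqrt(12.837) = 3.5829
Step 3: K1 = 58 / 3.5829 = 16.2

16.2


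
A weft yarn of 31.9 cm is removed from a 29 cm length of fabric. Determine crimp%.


Formula: Crimp% = ((L_yarn - L_fabric) / L_fabric) * 100
Step 1: Extension = 31.9 - 29 = 2.9 cm
Step 2: Crimp% = (2.9 / 29) * 100
Step 3: Crimp% = 0.1 * 100 = 10.0%

10.0%


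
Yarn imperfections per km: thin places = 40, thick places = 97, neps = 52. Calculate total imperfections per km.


Formula: Total = thin places + thick places + neps
Total = 40 + 97 + 52
Total = 189 imperfections/km

189 imperfections/km


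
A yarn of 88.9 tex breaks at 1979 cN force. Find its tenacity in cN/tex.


Formula: Tenacity = Breaking force / Linear density
Tenacity = 1979 cN / 88.9 tex
Tenacity = 22.26 cN/tex

22.26 cN/tex


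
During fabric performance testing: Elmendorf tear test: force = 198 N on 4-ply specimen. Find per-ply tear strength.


Formula: Per-ply strength = Total force / Number of plies
Per-ply = 198 N / 4
Per-ply = 49.5 N

49.5 N


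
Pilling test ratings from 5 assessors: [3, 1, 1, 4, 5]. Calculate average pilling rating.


Formula: Mean = sum / count
Sum = 3 + 1 + 1 + 4 + 5 = 14
Mean = 14 / 5 = 2.8

2.8


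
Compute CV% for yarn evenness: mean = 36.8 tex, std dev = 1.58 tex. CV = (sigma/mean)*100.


Formula: CV% = (standard deviation / mean) * 100
Step 1: Ratio = 1.58 / 36.8 = 0.042935
Step 2: CV% = 0.042935 * 100 = 4.2935% ≈ 4.3%

4.3%


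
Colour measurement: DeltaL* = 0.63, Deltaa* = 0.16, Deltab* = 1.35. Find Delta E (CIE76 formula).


Formula: Delta E = sqrt(dL*^2 + da*^2 + db*^2)
Step 1: dL*^2 = 0.63^2 = 0.3969
Step 2: da*^2 = 0.16^2 = 0.0256
Step 3: db*^2 = 1.35^2 = 1.8225
Step 4: Sum = 0.3969 + 0.0256 + 1.8225 = 2.245
Step 5: Delta E = sqrt(2.245) = 1.5

1.5 Delta E


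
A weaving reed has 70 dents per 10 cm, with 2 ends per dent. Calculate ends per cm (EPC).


Formula: EPC = (dents per 10 cm * ends per dent) / 10
Step 1: Total ends per 10 cm = 70 * 2 = 140
Step 2: EPC = 140 / 10 = 14.0 ends/cm

14.0 ends/cm


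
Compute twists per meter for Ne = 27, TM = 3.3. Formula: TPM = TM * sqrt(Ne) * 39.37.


Formula: TPM = TM * sqrt(Ne) * 39.37
Step 1: sqrt(Ne) = sqrt(27) = 5.1962
Step 2: TM * sqrt(Ne) = 3.3 * 5.1962 = 17.1475
Step 3: TPM = 17.1475 * 39.37 = 675 twists/m

675 twists/m


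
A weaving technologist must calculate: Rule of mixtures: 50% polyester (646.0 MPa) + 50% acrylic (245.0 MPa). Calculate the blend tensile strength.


Formula: Blend property = (fraction_A * property_A) + (fraction_B * property_B)
Step 1: Contribution A = 50/100 * 646.0 MPa = 323.0 MPa
Step 2: Contribution B = 50/100 * 245.0 MPa = 122.5 MPa
Step 3: Blend tensile strength = 323.0 + 122.5 = 445.5 MPa

445.5 MPa


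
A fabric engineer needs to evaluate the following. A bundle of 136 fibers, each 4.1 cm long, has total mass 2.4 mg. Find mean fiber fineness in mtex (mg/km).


Formula: fineness (mtex) = mass (mg) / total length (km) = (mass_mg / total_length_m) * 1000
Step 1: Convert fiber length: 4.1 cm = 0.041 m
Step 2: Total fiber length = 136 * 0.041 = 5.576 m
Step 3: Linear density = 2.4 mg / 5.576 m = 0.4304 mg/m
Step 4: fineness = 0.4304 * 1000 = 430.4 mtex

430.4 mtex


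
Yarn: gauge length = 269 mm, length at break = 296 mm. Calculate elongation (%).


Formula: Elongation (%) = ((L_break - L0) / L0) * 100
Step 1: Extension = 296 - 269 = 27 mm
Step 2: Elongation = (27 / 269) * 100
Step 3: Elongation = 0.100372 * 100 = 10.0372% ≈ 10.0%

10.0%


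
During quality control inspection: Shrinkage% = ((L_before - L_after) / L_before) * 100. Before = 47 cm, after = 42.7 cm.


Formula: Shrinkage% = ((L_before - L_after) / L_before) * 100
Step 1: Shrinkage = 47 - 42.7 = 4.3 cm
Step 2: Shrinkage% = (4.3 / 47) * 100
Step 3: Shrinkage% = 0.091489 * 100 = 9.1489% ≈ 9.1%

9.1%


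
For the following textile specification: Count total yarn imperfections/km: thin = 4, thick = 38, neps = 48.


Formula: Total = thin places + thick places + neps
Total = 4 + 38 + 48
Total = 90 imperfections/km

90 imperfections/km
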